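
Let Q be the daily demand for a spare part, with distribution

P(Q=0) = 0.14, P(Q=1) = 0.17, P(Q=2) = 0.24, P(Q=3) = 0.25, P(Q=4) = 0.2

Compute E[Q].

2.2

E[Q] = Σ q·P(Q=q)
 = 0·0.14 + 1·0.17 + 2·0.24 + 3·0.25 + 4·0.2
 = 0 + 0.17 + 0.48 + 0.75 + 0.8
 = 2.2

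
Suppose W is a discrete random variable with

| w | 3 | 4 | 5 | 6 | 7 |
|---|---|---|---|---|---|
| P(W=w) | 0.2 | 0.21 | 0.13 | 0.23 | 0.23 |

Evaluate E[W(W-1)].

22.88

E[W(W-1)] = Σ w(w-1)·P(W=w)
 = 6·0.2 + 12·0.21 + 20·0.13 + 30·0.23 + 42·0.23
 = 1.2 + 2.52 + 2.6 + 6.9 + 9.66
 = 22.88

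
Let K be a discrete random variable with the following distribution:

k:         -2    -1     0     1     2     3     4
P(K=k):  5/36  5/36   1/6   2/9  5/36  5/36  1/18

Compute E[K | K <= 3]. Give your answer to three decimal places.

P(K <= 3) = 5/36 + 5/36 + 1/6 + 2/9 + 5/36 + 5/36 = 17/18.
E[K | K <= 3] = [(-2)·5/36 + (-1)·5/36 + 0·1/6 + 1·2/9 + 2·5/36 + 3·5/36] / (17/18)
 = 1/2 / (17/18)
 = 9/17

0.529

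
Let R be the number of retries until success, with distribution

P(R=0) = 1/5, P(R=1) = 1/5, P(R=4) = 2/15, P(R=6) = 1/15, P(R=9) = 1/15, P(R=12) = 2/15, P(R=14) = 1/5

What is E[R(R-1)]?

E[R(R-1)] = Σ r(r-1)·P(R=r)
 = 0·1/5 + 0·1/5 + 12·2/15 + 30·1/15 + 72·1/15 + 132·2/15 + 182·1/5
 = 0 + 0 + 8/5 + 2 + 24/5 + 88/5 + 182/5
 = 312/5

62.4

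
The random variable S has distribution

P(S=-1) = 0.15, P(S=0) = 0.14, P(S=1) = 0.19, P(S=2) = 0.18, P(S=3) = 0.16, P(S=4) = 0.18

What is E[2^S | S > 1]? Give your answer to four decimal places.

P(S > 1) = 0.18 + 0.16 + 0.18 = 0.52.
E[2^S | S > 1] = [4·0.18 + 8·0.16 + 16·0.18] / 0.52
 = 4.88 / 0.52
 = 122/13

9.3846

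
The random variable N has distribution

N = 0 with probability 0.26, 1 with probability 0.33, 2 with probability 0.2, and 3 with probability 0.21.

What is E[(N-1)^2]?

E[(N-1)^2] = Σ (n-1)^2·P(N=n)
 = 1·0.26 + 0·0.33 + 1·0.2 + 4·0.21
 = 0.26 + 0 + 0.2 + 0.84
 = 1.3

1.3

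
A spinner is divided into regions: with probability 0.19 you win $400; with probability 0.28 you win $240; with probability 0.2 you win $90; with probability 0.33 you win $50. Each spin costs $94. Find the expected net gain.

E[payout] = 400·0.19 + 240·0.28 + 90·0.2 + 50·0.33
 = 76 + 67.2 + 18 + 16.5
 = 177.7
Net = 177.7 - 94 = 83.7

83.7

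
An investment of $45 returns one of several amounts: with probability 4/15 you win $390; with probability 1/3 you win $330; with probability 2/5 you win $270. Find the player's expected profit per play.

E[payout] = 390·4/15 + 330·1/3 + 270·2/5
 = 104 + 110 + 108
 = 322
Net = 322 - 45 = 277

277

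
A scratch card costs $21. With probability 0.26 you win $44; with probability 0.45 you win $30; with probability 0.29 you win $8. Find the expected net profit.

6.26

E[payout] = 44·0.26 + 30·0.45 + 8·0.29
 = 11.44 + 13.5 + 2.32
 = 27.26
Net = 27.26 - 21 = 6.26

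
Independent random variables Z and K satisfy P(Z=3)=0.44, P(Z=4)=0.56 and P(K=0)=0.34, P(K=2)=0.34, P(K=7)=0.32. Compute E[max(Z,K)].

4.6608

E[max(Z,K)] = Σ_z Σ_k max(z,k) · P(Z=z)P(K=k)
 = 3·0.1496 + 3·0.1496 + 7·0.1408 + 4·0.1904 + 4·0.1904 + 7·0.1792
 = 0.4488 + 0.4488 + 0.9856 + 0.7616 + 0.7616 + 1.2544
 = 4.6608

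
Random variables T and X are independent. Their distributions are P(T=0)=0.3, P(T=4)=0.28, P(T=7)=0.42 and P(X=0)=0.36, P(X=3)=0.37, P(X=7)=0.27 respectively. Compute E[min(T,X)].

E[min(T,X)] = Σ_t Σ_x min(t,x) · P(T=t)P(X=x)
 = 0·0.108 + 0·0.111 + 0·0.081 + 0·0.1008 + 3·0.1036 + 4·0.0756 + 0·0.1512 + 3·0.1554 + 7·0.1134
 = 0 + 0 + 0 + 0 + 0.3108 + 0.3024 + 0 + 0.4662 + 0.7938
 = 1.8732

1.8732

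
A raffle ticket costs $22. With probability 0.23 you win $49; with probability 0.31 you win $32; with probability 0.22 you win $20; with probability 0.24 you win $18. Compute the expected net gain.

E[payout] = 49·0.23 + 32·0.31 + 20·0.22 + 18·0.24
 = 11.27 + 9.92 + 4.4 + 4.32
 = 29.91
Net = 29.91 - 22 = 7.91

7.91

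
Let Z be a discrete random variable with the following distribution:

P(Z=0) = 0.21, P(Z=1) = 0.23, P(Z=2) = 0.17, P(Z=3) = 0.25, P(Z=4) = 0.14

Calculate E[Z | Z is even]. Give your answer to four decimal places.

P(Z is even) = 0.21 + 0.17 + 0.14 = 0.52.
E[Z | Z is even] = [0·0.21 + 2·0.17 + 4·0.14] / 0.52
 = 0.9 / 0.52
 = 45/26

1.7308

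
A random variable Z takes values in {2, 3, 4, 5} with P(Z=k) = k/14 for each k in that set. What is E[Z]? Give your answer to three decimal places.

E[Z] = Σ z·P(Z=z)
 = 2·1/7 + 3·3/14 + 4·2/7 + 5·5/14
 = 2/7 + 9/14 + 8/7 + 25/14
 = 27/7

3.857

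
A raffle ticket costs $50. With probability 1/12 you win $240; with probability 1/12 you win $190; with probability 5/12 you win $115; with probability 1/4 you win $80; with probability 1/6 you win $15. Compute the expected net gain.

E[payout] = 240·1/12 + 190·1/12 + 115·5/12 + 80·1/4 + 15·1/6
 = 20 + 95/6 + 575/12 + 20 + 5/2
 = 425/4
Net = 425/4 - 50 = 225/4

56.25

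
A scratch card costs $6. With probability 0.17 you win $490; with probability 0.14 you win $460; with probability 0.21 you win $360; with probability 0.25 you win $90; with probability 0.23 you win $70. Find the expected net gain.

255.9

E[payout] = 490·0.17 + 460·0.14 + 360·0.21 + 90·0.25 + 70·0.23
 = 83.3 + 64.4 + 75.6 + 22.5 + 16.1
 = 261.9
Net = 261.9 - 6 = 255.9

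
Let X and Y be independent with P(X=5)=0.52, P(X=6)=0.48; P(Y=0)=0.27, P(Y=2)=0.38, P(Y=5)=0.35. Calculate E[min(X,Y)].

E[min(X,Y)] = Σ_x Σ_y min(x,y) · P(X=x)P(Y=y)
 = 0·0.1404 + 2·0.1976 + 5·0.182 + 0·0.1296 + 2·0.1824 + 5·0.168
 = 0 + 0.3952 + 0.91 + 0 + 0.3648 + 0.84
 = 2.51

2.51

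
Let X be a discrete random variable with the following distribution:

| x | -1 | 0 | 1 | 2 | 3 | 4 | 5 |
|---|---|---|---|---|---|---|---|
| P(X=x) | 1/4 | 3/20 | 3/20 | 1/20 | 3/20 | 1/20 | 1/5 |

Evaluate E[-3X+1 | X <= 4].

P(X <= 4) = 1/4 + 3/20 + 3/20 + 1/20 + 3/20 + 1/20 = 4/5.
E[-3X+1 | X <= 4] = [4·1/4 + 1·3/20 + (-2)·3/20 + (-5)·1/20 + (-8)·3/20 + (-11)·1/20] / (4/5)
 = -23/20 / (4/5)
 = -23/16

-1.4375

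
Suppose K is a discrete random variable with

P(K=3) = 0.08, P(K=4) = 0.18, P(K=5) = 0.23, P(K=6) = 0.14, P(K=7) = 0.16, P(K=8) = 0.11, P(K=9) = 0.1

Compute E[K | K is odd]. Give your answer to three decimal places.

P(K is odd) = 0.08 + 0.23 + 0.16 + 0.1 = 0.57.
E[K | K is odd] = [3·0.08 + 5·0.23 + 7·0.16 + 9·0.1] / 0.57
 = 3.41 / 0.57
 = 341/57

5.982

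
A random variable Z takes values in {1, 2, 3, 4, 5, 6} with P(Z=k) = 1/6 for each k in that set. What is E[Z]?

E[Z] = Σ z·P(Z=z)
 = 1·1/6 + 2·1/6 + 3·1/6 + 4·1/6 + 5·1/6 + 6·1/6
 = 1/6 + 1/3 + 1/2 + 2/3 + 5/6 + 1
 = 7/2

3.5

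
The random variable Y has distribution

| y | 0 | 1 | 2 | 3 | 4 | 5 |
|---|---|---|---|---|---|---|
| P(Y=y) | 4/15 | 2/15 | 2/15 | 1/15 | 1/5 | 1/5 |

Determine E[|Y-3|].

1.8

E[|Y-3|] = Σ |y-3|·P(Y=y)
 = 3·4/15 + 2·2/15 + 1·2/15 + 0·1/15 + 1·1/5 + 2·1/5
 = 4/5 + 4/15 + 2/15 + 0 + 1/5 + 2/5
 = 9/5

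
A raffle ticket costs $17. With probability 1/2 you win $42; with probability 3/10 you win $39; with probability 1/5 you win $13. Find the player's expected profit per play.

18.3

E[payout] = 42·1/2 + 39·3/10 + 13·1/5
 = 21 + 117/10 + 13/5
 = 353/10
Net = 353/10 - 17 = 183/10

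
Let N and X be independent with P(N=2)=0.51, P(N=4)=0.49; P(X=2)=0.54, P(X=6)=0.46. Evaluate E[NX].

E[NX] = Σ_n Σ_x nx · P(N=n)P(X=x)
 = 4·0.2754 + 12·0.2346 + 8·0.2646 + 24·0.2254
 = 1.1016 + 2.8152 + 2.1168 + 5.4096
 = 11.4432

11.4432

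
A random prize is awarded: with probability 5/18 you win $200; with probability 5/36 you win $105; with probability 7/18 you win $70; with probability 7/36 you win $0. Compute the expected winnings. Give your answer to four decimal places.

97.3611

E[payout] = 200·5/18 + 105·5/36 + 70·7/18 + 0·7/36
 = 500/9 + 175/12 + 245/9 + 0
 = 3505/36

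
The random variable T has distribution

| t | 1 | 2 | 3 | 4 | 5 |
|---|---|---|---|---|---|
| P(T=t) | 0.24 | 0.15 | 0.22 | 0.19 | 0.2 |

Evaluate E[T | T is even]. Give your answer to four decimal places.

P(T is even) = 0.15 + 0.19 = 0.34.
E[T | T is even] = [2·0.15 + 4·0.19] / 0.34
 = 1.06 / 0.34
 = 53/17

3.1176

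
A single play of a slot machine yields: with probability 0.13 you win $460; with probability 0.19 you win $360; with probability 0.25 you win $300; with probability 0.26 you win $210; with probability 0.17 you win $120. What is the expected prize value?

E[payout] = 460·0.13 + 360·0.19 + 300·0.25 + 210·0.26 + 120·0.17
 = 59.8 + 68.4 + 75 + 54.6 + 20.4
 = 278.2

278.2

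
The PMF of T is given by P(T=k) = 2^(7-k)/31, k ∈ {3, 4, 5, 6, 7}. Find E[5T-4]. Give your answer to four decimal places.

15.1935

E[5T-4] = Σ (5t-4)·P(T=t)
 = 11·16/31 + 16·8/31 + 21·4/31 + 26·2/31 + 31·1/31
 = 176/31 + 128/31 + 84/31 + 52/31 + 1
 = 471/31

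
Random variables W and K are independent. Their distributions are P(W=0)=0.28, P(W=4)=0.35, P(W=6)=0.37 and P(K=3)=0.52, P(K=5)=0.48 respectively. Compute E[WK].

E[WK] = Σ_w Σ_k wk · P(W=w)P(K=k)
 = 0·0.1456 + 0·0.1344 + 12·0.182 + 20·0.168 + 18·0.1924 + 30·0.1776
 = 0 + 0 + 2.184 + 3.36 + 3.4632 + 5.328
 = 14.3352

14.3352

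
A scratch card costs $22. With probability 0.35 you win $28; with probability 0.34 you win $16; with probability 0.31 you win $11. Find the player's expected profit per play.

-3.35

E[payout] = 28·0.35 + 16·0.34 + 11·0.31
 = 9.8 + 5.44 + 3.41
 = 18.65
Net = 18.65 - 22 = -3.35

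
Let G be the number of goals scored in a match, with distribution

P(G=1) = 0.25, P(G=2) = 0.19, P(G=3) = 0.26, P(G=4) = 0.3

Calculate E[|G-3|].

E[|G-3|] = Σ |g-3|·P(G=g)
 = 2·0.25 + 1·0.19 + 0·0.26 + 1·0.3
 = 0.5 + 0.19 + 0 + 0.3
 = 0.99

0.99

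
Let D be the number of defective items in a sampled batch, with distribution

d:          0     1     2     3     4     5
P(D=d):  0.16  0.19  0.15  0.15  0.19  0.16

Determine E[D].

E[D] = Σ d·P(D=d)
 = 0·0.16 + 1·0.19 + 2·0.15 + 3·0.15 + 4·0.19 + 5·0.16
 = 0 + 0.19 + 0.3 + 0.45 + 0.76 + 0.8
 = 2.5

2.5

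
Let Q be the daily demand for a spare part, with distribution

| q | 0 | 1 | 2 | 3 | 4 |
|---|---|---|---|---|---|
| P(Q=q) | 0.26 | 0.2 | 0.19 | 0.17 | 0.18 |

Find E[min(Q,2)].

1.28

E[min(Q,2)] = Σ min(q,2)·P(Q=q)
 = 0·0.26 + 1·0.2 + 2·0.19 + 2·0.17 + 2·0.18
 = 0 + 0.2 + 0.38 + 0.34 + 0.36
 = 1.28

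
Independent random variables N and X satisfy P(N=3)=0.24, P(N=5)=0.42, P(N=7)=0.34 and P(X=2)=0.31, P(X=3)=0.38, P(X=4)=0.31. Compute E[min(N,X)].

2.9256

E[min(N,X)] = Σ_n Σ_x min(n,x) · P(N=n)P(X=x)
 = 2·0.0744 + 3·0.0912 + 3·0.0744 + 2·0.1302 + 3·0.1596 + 4·0.1302 + 2·0.1054 + 3·0.1292 + 4·0.1054
 = 0.1488 + 0.2736 + 0.2232 + 0.2604 + 0.4788 + 0.5208 + 0.2108 + 0.3876 + 0.4216
 = 2.9256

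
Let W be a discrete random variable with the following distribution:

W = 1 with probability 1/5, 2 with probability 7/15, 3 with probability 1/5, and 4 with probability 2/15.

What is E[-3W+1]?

-5.8

E[-3W+1] = Σ (-3w+1)·P(W=w)
 = (-2)·1/5 + (-5)·7/15 + (-8)·1/5 + (-11)·2/15
 = (-2/5) + (-7/3) + (-8/5) + (-22/15)
 = -29/5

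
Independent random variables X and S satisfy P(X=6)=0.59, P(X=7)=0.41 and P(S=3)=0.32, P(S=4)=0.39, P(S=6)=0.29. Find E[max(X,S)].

E[max(X,S)] = Σ_x Σ_s max(x,s) · P(X=x)P(S=s)
 = 6·0.1888 + 6·0.2301 + 6·0.1711 + 7·0.1312 + 7·0.1599 + 7·0.1189
 = 1.1328 + 1.3806 + 1.0266 + 0.9184 + 1.1193 + 0.8323
 = 6.41

6.41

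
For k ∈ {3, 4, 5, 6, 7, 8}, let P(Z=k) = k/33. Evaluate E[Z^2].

E[Z^2] = Σ z^2·P(Z=z)
 = 9·1/11 + 16·4/33 + 25·5/33 + 36·2/11 + 49·7/33 + 64·8/33
 = 9/11 + 64/33 + 125/33 + 72/11 + 343/33 + 512/33
 = 39

39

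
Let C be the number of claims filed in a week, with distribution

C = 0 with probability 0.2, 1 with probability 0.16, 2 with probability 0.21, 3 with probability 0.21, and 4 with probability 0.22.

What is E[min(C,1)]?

0.8

E[min(C,1)] = Σ min(c,1)·P(C=c)
 = 0·0.2 + 1·0.16 + 1·0.21 + 1·0.21 + 1·0.22
 = 0 + 0.16 + 0.21 + 0.21 + 0.22
 = 0.8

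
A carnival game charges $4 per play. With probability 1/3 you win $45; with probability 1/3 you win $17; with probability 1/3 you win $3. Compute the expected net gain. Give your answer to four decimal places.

E[payout] = 45·1/3 + 17·1/3 + 3·1/3
 = 15 + 17/3 + 1
 = 65/3
Net = 65/3 - 4 = 53/3

17.6667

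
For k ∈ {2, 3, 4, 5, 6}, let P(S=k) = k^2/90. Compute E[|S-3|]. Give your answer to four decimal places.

E[|S-3|] = Σ |s-3|·P(S=s)
 = 1·2/45 + 0·1/10 + 1·8/45 + 2·5/18 + 3·2/5
 = 2/45 + 0 + 8/45 + 5/9 + 6/5
 = 89/45

1.9778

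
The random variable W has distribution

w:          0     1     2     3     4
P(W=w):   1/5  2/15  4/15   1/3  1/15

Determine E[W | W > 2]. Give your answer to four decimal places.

3.1667

P(W > 2) = 1/3 + 1/15 = 2/5.
E[W | W > 2] = [3·1/3 + 4·1/15] / (2/5)
 = 19/15 / (2/5)
 = 19/6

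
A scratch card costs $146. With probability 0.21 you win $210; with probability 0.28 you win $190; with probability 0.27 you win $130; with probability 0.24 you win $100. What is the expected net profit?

E[payout] = 210·0.21 + 190·0.28 + 130·0.27 + 100·0.24
 = 44.1 + 53.2 + 35.1 + 24
 = 156.4
Net = 156.4 - 146 = 10.4

10.4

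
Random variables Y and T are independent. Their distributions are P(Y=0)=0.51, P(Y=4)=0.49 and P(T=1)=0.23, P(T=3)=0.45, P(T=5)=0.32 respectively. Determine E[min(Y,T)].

E[min(Y,T)] = Σ_y Σ_t min(y,t) · P(Y=y)P(T=t)
 = 0·0.1173 + 0·0.2295 + 0·0.1632 + 1·0.1127 + 3·0.2205 + 4·0.1568
 = 0 + 0 + 0 + 0.1127 + 0.6615 + 0.6272
 = 1.4014

1.4014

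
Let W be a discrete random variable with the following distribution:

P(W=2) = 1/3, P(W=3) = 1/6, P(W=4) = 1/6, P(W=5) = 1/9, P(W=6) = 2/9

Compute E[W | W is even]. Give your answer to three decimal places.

P(W is even) = 1/3 + 1/6 + 2/9 = 13/18.
E[W | W is even] = [2·1/3 + 4·1/6 + 6·2/9] / (13/18)
 = 8/3 / (13/18)
 = 48/13

3.692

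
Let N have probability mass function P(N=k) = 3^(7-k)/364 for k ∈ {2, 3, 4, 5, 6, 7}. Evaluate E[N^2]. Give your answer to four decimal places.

E[N^2] = Σ n^2·P(N=n)
 = 4·243/364 + 9·81/364 + 16·27/364 + 25·9/364 + 36·3/364 + 49·1/364
 = 243/91 + 729/364 + 108/91 + 225/364 + 27/91 + 7/52
 = 2515/364

6.9093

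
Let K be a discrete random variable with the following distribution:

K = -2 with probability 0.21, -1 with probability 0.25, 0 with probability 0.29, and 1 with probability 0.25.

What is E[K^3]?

-1.68

E[K^3] = Σ k^3·P(K=k)
 = (-8)·0.21 + (-1)·0.25 + 0·0.29 + 1·0.25
 = (-1.68) + (-0.25) + 0 + 0.25
 = -1.68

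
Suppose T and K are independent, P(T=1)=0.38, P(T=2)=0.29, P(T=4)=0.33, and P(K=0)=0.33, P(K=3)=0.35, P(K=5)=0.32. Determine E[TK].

E[TK] = Σ_t Σ_k tk · P(T=t)P(K=k)
 = 0·0.1254 + 3·0.133 + 5·0.1216 + 0·0.0957 + 6·0.1015 + 10·0.0928 + 0·0.1089 + 12·0.1155 + 20·0.1056
 = 0 + 0.399 + 0.608 + 0 + 0.609 + 0.928 + 0 + 1.386 + 2.112
 = 6.042

6.042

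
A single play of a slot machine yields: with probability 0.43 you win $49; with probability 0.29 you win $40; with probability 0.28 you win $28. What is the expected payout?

E[payout] = 49·0.43 + 40·0.29 + 28·0.28
 = 21.07 + 11.6 + 7.84
 = 40.51

40.51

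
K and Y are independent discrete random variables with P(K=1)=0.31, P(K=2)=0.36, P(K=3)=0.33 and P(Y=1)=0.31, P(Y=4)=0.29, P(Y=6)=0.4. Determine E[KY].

7.8174

E[KY] = Σ_k Σ_y ky · P(K=k)P(Y=y)
 = 1·0.0961 + 4·0.0899 + 6·0.124 + 2·0.1116 + 8·0.1044 + 12·0.144 + 3·0.1023 + 12·0.0957 + 18·0.132
 = 0.0961 + 0.3596 + 0.744 + 0.2232 + 0.8352 + 1.728 + 0.3069 + 1.1484 + 2.376
 = 7.8174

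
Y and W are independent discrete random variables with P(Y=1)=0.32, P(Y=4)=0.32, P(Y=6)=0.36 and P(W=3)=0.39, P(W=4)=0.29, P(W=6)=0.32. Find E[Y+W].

E[Y+W] = Σ_y Σ_w (y+w) · P(Y=y)P(W=w)
 = 4·0.1248 + 5·0.0928 + 7·0.1024 + 7·0.1248 + 8·0.0928 + 10·0.1024 + 9·0.1404 + 10·0.1044 + 12·0.1152
 = 0.4992 + 0.464 + 0.7168 + 0.8736 + 0.7424 + 1.024 + 1.2636 + 1.044 + 1.3824
 = 8.01

8.01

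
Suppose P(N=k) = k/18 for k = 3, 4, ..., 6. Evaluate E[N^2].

E[N^2] = Σ n^2·P(N=n)
 = 9·1/6 + 16·2/9 + 25·5/18 + 36·1/3
 = 3/2 + 32/9 + 125/18 + 12
 = 24

24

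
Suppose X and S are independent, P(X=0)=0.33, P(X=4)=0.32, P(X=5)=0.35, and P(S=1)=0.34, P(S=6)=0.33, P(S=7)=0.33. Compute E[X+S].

7.66

E[X+S] = Σ_x Σ_s (x+s) · P(X=x)P(S=s)
 = 1·0.1122 + 6·0.1089 + 7·0.1089 + 5·0.1088 + 10·0.1056 + 11·0.1056 + 6·0.119 + 11·0.1155 + 12·0.1155
 = 0.1122 + 0.6534 + 0.7623 + 0.544 + 1.056 + 1.1616 + 0.714 + 1.2705 + 1.386
 = 7.66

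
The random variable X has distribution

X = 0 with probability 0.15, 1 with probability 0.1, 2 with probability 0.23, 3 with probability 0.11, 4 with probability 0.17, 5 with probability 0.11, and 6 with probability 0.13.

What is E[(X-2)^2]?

4.56

E[(X-2)^2] = Σ (x-2)^2·P(X=x)
 = 4·0.15 + 1·0.1 + 0·0.23 + 1·0.11 + 4·0.17 + 9·0.11 + 16·0.13
 = 0.6 + 0.1 + 0 + 0.11 + 0.68 + 0.99 + 2.08
 = 4.56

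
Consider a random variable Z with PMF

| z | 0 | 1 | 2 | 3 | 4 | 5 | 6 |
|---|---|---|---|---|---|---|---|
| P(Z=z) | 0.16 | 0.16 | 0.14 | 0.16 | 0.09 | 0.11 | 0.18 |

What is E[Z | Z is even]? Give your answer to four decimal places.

3.0175

P(Z is even) = 0.16 + 0.14 + 0.09 + 0.18 = 0.57.
E[Z | Z is even] = [0·0.16 + 2·0.14 + 4·0.09 + 6·0.18] / 0.57
 = 1.72 / 0.57
 = 172/57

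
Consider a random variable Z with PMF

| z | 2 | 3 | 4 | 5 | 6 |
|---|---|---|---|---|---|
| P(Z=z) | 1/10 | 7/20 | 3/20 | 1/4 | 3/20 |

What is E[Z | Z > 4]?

P(Z > 4) = 1/4 + 3/20 = 2/5.
E[Z | Z > 4] = [5·1/4 + 6·3/20] / (2/5)
 = 43/20 / (2/5)
 = 43/8

5.375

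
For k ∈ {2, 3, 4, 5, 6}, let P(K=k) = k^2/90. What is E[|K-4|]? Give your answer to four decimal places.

1.2667

E[|K-4|] = Σ |k-4|·P(K=k)
 = 2·2/45 + 1·1/10 + 0·8/45 + 1·5/18 + 2·2/5
 = 4/45 + 1/10 + 0 + 5/18 + 4/5
 = 19/15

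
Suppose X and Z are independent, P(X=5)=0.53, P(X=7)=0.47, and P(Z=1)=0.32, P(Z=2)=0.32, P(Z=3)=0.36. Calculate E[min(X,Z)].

2.04

E[min(X,Z)] = Σ_x Σ_z min(x,z) · P(X=x)P(Z=z)
 = 1·0.1696 + 2·0.1696 + 3·0.1908 + 1·0.1504 + 2·0.1504 + 3·0.1692
 = 0.1696 + 0.3392 + 0.5724 + 0.1504 + 0.3008 + 0.5076
 = 2.04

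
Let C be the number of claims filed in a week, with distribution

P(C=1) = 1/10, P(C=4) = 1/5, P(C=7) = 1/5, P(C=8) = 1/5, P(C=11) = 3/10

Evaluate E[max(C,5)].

E[max(C,5)] = Σ max(c,5)·P(C=c)
 = 5·1/10 + 5·1/5 + 7·1/5 + 8·1/5 + 11·3/10
 = 1/2 + 1 + 7/5 + 8/5 + 33/10
 = 39/5

7.8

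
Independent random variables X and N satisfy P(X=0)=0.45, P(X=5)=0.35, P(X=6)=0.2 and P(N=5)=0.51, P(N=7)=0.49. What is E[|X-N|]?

3.234

E[|X-N|] = Σ_x Σ_n |x-n| · P(X=x)P(N=n)
 = 5·0.2295 + 7·0.2205 + 0·0.1785 + 2·0.1715 + 1·0.102 + 1·0.098
 = 1.1475 + 1.5435 + 0 + 0.343 + 0.102 + 0.098
 = 3.234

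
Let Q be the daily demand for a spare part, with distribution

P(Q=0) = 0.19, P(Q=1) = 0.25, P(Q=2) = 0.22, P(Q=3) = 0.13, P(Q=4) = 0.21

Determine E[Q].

E[Q] = Σ q·P(Q=q)
 = 0·0.19 + 1·0.25 + 2·0.22 + 3·0.13 + 4·0.21
 = 0 + 0.25 + 0.44 + 0.39 + 0.84
 = 1.92

1.92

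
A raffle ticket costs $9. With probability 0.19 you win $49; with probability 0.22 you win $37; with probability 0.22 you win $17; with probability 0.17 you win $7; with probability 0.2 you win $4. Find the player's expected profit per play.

E[payout] = 49·0.19 + 37·0.22 + 17·0.22 + 7·0.17 + 4·0.2
 = 9.31 + 8.14 + 3.74 + 1.19 + 0.8
 = 23.18
Net = 23.18 - 9 = 14.18

14.18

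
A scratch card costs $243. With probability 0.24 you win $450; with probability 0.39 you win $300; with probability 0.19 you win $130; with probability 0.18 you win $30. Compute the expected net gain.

E[payout] = 450·0.24 + 300·0.39 + 130·0.19 + 30·0.18
 = 108 + 117 + 24.7 + 5.4
 = 255.1
Net = 255.1 - 243 = 12.1

12.1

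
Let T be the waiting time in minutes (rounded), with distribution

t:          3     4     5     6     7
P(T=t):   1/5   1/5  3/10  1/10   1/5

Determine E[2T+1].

E[2T+1] = Σ (2t+1)·P(T=t)
 = 7·1/5 + 9·1/5 + 11·3/10 + 13·1/10 + 15·1/5
 = 7/5 + 9/5 + 33/10 + 13/10 + 3
 = 54/5

10.8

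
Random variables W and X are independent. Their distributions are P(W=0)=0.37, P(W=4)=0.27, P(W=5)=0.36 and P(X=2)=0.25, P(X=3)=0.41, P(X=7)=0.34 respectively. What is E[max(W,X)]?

E[max(W,X)] = Σ_w Σ_x max(w,x) · P(W=w)P(X=x)
 = 2·0.0925 + 3·0.1517 + 7·0.1258 + 4·0.0675 + 4·0.1107 + 7·0.0918 + 5·0.09 + 5·0.1476 + 7·0.1224
 = 0.185 + 0.4551 + 0.8806 + 0.27 + 0.4428 + 0.6426 + 0.45 + 0.738 + 0.8568
 = 4.9209

4.9209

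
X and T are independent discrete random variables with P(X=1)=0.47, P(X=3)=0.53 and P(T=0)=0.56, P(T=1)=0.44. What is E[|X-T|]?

1.62

E[|X-T|] = Σ_x Σ_t |x-t| · P(X=x)P(T=t)
 = 1·0.2632 + 0·0.2068 + 3·0.2968 + 2·0.2332
 = 0.2632 + 0 + 0.8904 + 0.4664
 = 1.62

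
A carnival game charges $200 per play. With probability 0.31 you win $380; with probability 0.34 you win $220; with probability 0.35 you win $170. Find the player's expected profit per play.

E[payout] = 380·0.31 + 220·0.34 + 170·0.35
 = 117.8 + 74.8 + 59.5
 = 252.1
Net = 252.1 - 200 = 52.1

52.1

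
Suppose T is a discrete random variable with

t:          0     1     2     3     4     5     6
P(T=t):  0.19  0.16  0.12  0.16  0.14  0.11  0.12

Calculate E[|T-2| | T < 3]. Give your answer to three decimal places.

1.149

P(T < 3) = 0.19 + 0.16 + 0.12 = 0.47.
E[|T-2| | T < 3] = [2·0.19 + 1·0.16 + 0·0.12] / 0.47
 = 0.54 / 0.47
 = 54/47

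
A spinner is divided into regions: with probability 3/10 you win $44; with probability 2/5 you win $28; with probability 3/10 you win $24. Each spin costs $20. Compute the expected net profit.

E[payout] = 44·3/10 + 28·2/5 + 24·3/10
 = 66/5 + 56/5 + 36/5
 = 158/5
Net = 158/5 - 20 = 58/5

11.6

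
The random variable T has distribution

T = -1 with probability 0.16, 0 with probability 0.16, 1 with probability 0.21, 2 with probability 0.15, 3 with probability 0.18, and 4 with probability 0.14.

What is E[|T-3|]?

1.83

E[|T-3|] = Σ |t-3|·P(T=t)
 = 4·0.16 + 3·0.16 + 2·0.21 + 1·0.15 + 0·0.18 + 1·0.14
 = 0.64 + 0.48 + 0.42 + 0.15 + 0 + 0.14
 = 1.83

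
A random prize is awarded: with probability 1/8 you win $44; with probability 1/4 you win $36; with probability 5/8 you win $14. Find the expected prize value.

23.25

E[payout] = 44·1/8 + 36·1/4 + 14·5/8
 = 11/2 + 9 + 35/4
 = 93/4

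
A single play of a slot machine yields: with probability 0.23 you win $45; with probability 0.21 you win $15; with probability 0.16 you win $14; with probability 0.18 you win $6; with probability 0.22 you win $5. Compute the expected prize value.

17.92

E[payout] = 45·0.23 + 15·0.21 + 14·0.16 + 6·0.18 + 5·0.22
 = 10.35 + 3.15 + 2.24 + 1.08 + 1.1
 = 17.92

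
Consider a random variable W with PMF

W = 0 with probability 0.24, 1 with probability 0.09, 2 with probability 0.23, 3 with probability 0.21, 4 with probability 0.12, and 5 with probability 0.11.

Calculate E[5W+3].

E[5W+3] = Σ (5w+3)·P(W=w)
 = 3·0.24 + 8·0.09 + 13·0.23 + 18·0.21 + 23·0.12 + 28·0.11
 = 0.72 + 0.72 + 2.99 + 3.78 + 2.76 + 3.08
 = 14.05

14.05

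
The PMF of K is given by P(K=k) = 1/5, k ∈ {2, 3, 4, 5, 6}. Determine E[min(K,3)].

2.8

E[min(K,3)] = Σ min(k,3)·P(K=k)
 = 2·1/5 + 3·1/5 + 3·1/5 + 3·1/5 + 3·1/5
 = 2/5 + 3/5 + 3/5 + 3/5 + 3/5
 = 14/5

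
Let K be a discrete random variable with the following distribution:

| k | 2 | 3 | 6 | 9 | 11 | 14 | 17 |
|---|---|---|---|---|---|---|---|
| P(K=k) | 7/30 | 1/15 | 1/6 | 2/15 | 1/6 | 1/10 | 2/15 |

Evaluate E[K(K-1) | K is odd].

129.2

P(K is odd) = 1/15 + 2/15 + 1/6 + 2/15 = 1/2.
E[K(K-1) | K is odd] = [6·1/15 + 72·2/15 + 110·1/6 + 272·2/15] / (1/2)
 = 323/5 / (1/2)
 = 646/5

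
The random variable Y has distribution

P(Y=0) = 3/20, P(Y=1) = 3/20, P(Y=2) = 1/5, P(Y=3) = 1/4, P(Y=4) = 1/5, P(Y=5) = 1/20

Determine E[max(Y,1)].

2.5

E[max(Y,1)] = Σ max(y,1)·P(Y=y)
 = 1·3/20 + 1·3/20 + 2·1/5 + 3·1/4 + 4·1/5 + 5·1/20
 = 3/20 + 3/20 + 2/5 + 3/4 + 4/5 + 1/4
 = 5/2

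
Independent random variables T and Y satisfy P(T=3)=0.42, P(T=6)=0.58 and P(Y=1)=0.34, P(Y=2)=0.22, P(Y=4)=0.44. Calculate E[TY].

12.0396

E[TY] = Σ_t Σ_y ty · P(T=t)P(Y=y)
 = 3·0.1428 + 6·0.0924 + 12·0.1848 + 6·0.1972 + 12·0.1276 + 24·0.2552
 = 0.4284 + 0.5544 + 2.2176 + 1.1832 + 1.5312 + 6.1248
 = 12.0396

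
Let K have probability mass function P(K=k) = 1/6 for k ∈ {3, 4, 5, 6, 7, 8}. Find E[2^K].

84

E[2^K] = Σ 2^k·P(K=k)
 = 8·1/6 + 16·1/6 + 32·1/6 + 64·1/6 + 128·1/6 + 256·1/6
 = 4/3 + 8/3 + 16/3 + 32/3 + 64/3 + 128/3
 = 84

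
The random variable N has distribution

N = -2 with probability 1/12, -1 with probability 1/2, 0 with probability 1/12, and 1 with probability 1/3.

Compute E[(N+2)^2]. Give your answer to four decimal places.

E[(N+2)^2] = Σ (n+2)^2·P(N=n)
 = 0·1/12 + 1·1/2 + 4·1/12 + 9·1/3
 = 0 + 1/2 + 1/3 + 3
 = 23/6

3.8333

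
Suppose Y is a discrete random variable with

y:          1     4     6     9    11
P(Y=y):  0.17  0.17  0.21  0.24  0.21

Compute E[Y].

E[Y] = Σ y·P(Y=y)
 = 1·0.17 + 4·0.17 + 6·0.21 + 9·0.24 + 11·0.21
 = 0.17 + 0.68 + 1.26 + 2.16 + 2.31
 = 6.58

6.58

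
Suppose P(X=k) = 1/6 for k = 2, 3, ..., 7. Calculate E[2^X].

E[2^X] = Σ 2^x·P(X=x)
 = 4·1/6 + 8·1/6 + 16·1/6 + 32·1/6 + 64·1/6 + 128·1/6
 = 2/3 + 4/3 + 8/3 + 16/3 + 32/3 + 64/3
 = 42

42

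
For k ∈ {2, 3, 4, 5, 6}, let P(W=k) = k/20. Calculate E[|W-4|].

1.2

E[|W-4|] = Σ |w-4|·P(W=w)
 = 2·1/10 + 1·3/20 + 0·1/5 + 1·1/4 + 2·3/10
 = 1/5 + 3/20 + 0 + 1/4 + 3/5
 = 6/5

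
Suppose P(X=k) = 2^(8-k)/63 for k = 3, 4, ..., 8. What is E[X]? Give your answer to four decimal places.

3.9048

E[X] = Σ x·P(X=x)
 = 3·32/63 + 4·16/63 + 5·8/63 + 6·4/63 + 7·2/63 + 8·1/63
 = 32/21 + 64/63 + 40/63 + 8/21 + 2/9 + 8/63
 = 82/21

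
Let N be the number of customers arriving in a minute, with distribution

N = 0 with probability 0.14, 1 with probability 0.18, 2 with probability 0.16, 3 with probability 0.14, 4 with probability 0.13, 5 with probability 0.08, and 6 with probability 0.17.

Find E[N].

2.86

E[N] = Σ n·P(N=n)
 = 0·0.14 + 1·0.18 + 2·0.16 + 3·0.14 + 4·0.13 + 5·0.08 + 6·0.17
 = 0 + 0.18 + 0.32 + 0.42 + 0.52 + 0.4 + 1.02
 = 2.86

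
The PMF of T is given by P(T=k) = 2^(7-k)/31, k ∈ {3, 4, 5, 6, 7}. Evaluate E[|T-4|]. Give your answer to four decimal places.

0.8710

E[|T-4|] = Σ |t-4|·P(T=t)
 = 1·16/31 + 0·8/31 + 1·4/31 + 2·2/31 + 3·1/31
 = 16/31 + 0 + 4/31 + 4/31 + 3/31
 = 27/31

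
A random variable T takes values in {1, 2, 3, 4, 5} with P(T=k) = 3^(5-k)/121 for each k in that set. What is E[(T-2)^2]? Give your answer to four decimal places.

E[(T-2)^2] = Σ (t-2)^2·P(T=t)
 = 1·81/121 + 0·27/121 + 1·9/121 + 4·3/121 + 9·1/121
 = 81/121 + 0 + 9/121 + 12/121 + 9/121
 = 111/121

0.9174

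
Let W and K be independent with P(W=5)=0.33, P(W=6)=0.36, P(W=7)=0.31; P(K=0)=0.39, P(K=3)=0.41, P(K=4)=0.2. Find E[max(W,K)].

5.98

E[max(W,K)] = Σ_w Σ_k max(w,k) · P(W=w)P(K=k)
 = 5·0.1287 + 5·0.1353 + 5·0.066 + 6·0.1404 + 6·0.1476 + 6·0.072 + 7·0.1209 + 7·0.1271 + 7·0.062
 = 0.6435 + 0.6765 + 0.33 + 0.8424 + 0.8856 + 0.432 + 0.8463 + 0.8897 + 0.434
 = 5.98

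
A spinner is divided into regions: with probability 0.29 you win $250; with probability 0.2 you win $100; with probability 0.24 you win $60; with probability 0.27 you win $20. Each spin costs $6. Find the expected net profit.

E[payout] = 250·0.29 + 100·0.2 + 60·0.24 + 20·0.27
 = 72.5 + 20 + 14.4 + 5.4
 = 112.3
Net = 112.3 - 6 = 106.3

106.3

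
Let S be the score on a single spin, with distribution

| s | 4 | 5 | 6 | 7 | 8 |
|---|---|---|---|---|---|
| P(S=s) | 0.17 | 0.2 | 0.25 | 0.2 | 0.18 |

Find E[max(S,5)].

6.19

E[max(S,5)] = Σ max(s,5)·P(S=s)
 = 5·0.17 + 5·0.2 + 6·0.25 + 7·0.2 + 8·0.18
 = 0.85 + 1 + 1.5 + 1.4 + 1.44
 = 6.19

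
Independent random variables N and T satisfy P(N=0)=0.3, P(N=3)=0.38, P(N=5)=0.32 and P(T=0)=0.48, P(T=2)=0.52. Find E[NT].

2.8496

E[NT] = Σ_n Σ_t nt · P(N=n)P(T=t)
 = 0·0.144 + 0·0.156 + 0·0.1824 + 6·0.1976 + 0·0.1536 + 10·0.1664
 = 0 + 0 + 0 + 1.1856 + 0 + 1.664
 = 2.8496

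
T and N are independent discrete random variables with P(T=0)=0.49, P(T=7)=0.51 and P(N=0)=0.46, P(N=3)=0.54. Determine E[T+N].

5.19

E[T+N] = Σ_t Σ_n (t+n) · P(T=t)P(N=n)
 = 0·0.2254 + 3·0.2646 + 7·0.2346 + 10·0.2754
 = 0 + 0.7938 + 1.6422 + 2.754
 = 5.19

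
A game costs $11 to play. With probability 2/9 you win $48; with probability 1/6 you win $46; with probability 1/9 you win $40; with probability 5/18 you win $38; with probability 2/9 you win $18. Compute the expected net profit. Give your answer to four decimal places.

26.3333

E[payout] = 48·2/9 + 46·1/6 + 40·1/9 + 38·5/18 + 18·2/9
 = 32/3 + 23/3 + 40/9 + 95/9 + 4
 = 112/3
Net = 112/3 - 11 = 79/3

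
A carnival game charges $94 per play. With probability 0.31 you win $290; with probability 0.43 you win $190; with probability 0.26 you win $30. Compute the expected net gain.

E[payout] = 290·0.31 + 190·0.43 + 30·0.26
 = 89.9 + 81.7 + 7.8
 = 179.4
Net = 179.4 - 94 = 85.4

85.4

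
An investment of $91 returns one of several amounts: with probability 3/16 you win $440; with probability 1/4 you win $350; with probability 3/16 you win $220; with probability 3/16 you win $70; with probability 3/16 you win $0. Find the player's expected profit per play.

133.375

E[payout] = 440·3/16 + 350·1/4 + 220·3/16 + 70·3/16 + 0·3/16
 = 165/2 + 175/2 + 165/4 + 105/8 + 0
 = 1795/8
Net = 1795/8 - 91 = 1067/8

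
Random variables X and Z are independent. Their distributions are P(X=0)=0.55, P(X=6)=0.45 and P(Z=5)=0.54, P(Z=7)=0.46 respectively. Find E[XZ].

E[XZ] = Σ_x Σ_z xz · P(X=x)P(Z=z)
 = 0·0.297 + 0·0.253 + 30·0.243 + 42·0.207
 = 0 + 0 + 7.29 + 8.694
 = 15.984

15.984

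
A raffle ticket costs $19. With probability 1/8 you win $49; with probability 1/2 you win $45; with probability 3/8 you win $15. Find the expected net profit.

15.25

E[payout] = 49·1/8 + 45·1/2 + 15·3/8
 = 49/8 + 45/2 + 45/8
 = 137/4
Net = 137/4 - 19 = 61/4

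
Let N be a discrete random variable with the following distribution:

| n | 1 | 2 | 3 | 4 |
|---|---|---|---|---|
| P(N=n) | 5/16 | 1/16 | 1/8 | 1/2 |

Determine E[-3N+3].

-5.4375

E[-3N+3] = Σ (-3n+3)·P(N=n)
 = 0·5/16 + (-3)·1/16 + (-6)·1/8 + (-9)·1/2
 = 0 + (-3/16) + (-3/4) + (-9/2)
 = -87/16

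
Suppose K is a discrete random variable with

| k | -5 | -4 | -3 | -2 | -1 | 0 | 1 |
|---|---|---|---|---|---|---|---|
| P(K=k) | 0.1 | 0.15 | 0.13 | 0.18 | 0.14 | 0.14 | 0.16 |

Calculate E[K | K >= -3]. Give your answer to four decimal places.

P(K >= -3) = 0.13 + 0.18 + 0.14 + 0.14 + 0.16 = 0.75.
E[K | K >= -3] = [(-3)·0.13 + (-2)·0.18 + (-1)·0.14 + 0·0.14 + 1·0.16] / 0.75
 = -0.73 / 0.75
 = -73/75

-0.9733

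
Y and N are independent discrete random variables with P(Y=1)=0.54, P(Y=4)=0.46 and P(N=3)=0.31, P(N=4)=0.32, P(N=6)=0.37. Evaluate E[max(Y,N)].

E[max(Y,N)] = Σ_y Σ_n max(y,n) · P(Y=y)P(N=n)
 = 3·0.1674 + 4·0.1728 + 6·0.1998 + 4·0.1426 + 4·0.1472 + 6·0.1702
 = 0.5022 + 0.6912 + 1.1988 + 0.5704 + 0.5888 + 1.0212
 = 4.5726

4.5726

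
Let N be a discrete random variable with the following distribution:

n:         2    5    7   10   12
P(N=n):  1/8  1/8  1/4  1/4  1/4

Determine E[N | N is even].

P(N is even) = 1/8 + 1/4 + 1/4 = 5/8.
E[N | N is even] = [2·1/8 + 10·1/4 + 12·1/4] / (5/8)
 = 23/4 / (5/8)
 = 46/5

9.2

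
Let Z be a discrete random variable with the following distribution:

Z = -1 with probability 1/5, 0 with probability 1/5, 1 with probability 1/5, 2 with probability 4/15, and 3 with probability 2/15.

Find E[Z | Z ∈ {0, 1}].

P(Z ∈ {0, 1}) = 1/5 + 1/5 = 2/5.
E[Z | Z ∈ {0, 1}] = [0·1/5 + 1·1/5] / (2/5)
 = 1/5 / (2/5)
 = 1/2

0.5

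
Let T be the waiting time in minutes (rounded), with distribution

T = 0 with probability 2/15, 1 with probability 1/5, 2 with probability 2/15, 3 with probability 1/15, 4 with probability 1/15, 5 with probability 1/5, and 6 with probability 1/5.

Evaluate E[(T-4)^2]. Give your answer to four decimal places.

5.5333

E[(T-4)^2] = Σ (t-4)^2·P(T=t)
 = 16·2/15 + 9·1/5 + 4·2/15 + 1·1/15 + 0·1/15 + 1·1/5 + 4·1/5
 = 32/15 + 9/5 + 8/15 + 1/15 + 0 + 1/5 + 4/5
 = 83/15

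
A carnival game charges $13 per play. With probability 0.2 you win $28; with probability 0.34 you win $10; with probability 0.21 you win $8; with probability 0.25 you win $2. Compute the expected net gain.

-1.82

E[payout] = 28·0.2 + 10·0.34 + 8·0.21 + 2·0.25
 = 5.6 + 3.4 + 1.68 + 0.5
 = 11.18
Net = 11.18 - 13 = -1.82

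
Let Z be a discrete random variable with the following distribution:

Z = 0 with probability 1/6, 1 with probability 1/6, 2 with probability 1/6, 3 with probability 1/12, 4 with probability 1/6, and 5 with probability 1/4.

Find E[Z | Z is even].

P(Z is even) = 1/6 + 1/6 + 1/6 = 1/2.
E[Z | Z is even] = [0·1/6 + 2·1/6 + 4·1/6] / (1/2)
 = 1 / (1/2)
 = 2

2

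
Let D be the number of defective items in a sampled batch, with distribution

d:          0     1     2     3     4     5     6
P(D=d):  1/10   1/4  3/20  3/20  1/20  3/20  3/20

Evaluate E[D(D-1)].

E[D(D-1)] = Σ d(d-1)·P(D=d)
 = 0·1/10 + 0·1/4 + 2·3/20 + 6·3/20 + 12·1/20 + 20·3/20 + 30·3/20
 = 0 + 0 + 3/10 + 9/10 + 3/5 + 3 + 9/2
 = 93/10

9.3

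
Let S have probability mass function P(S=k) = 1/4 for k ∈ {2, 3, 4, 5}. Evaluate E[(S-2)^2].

3.5

E[(S-2)^2] = Σ (s-2)^2·P(S=s)
 = 0·1/4 + 1·1/4 + 4·1/4 + 9·1/4
 = 0 + 1/4 + 1 + 9/4
 = 7/2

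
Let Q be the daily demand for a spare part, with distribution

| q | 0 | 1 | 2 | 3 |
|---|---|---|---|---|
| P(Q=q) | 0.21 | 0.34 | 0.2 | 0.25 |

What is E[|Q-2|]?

1.01

E[|Q-2|] = Σ |q-2|·P(Q=q)
 = 2·0.21 + 1·0.34 + 0·0.2 + 1·0.25
 = 0.42 + 0.34 + 0 + 0.25
 = 1.01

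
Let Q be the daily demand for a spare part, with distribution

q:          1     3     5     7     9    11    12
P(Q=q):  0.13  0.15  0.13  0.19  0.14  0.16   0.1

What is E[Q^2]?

E[Q^2] = Σ q^2·P(Q=q)
 = 1·0.13 + 9·0.15 + 25·0.13 + 49·0.19 + 81·0.14 + 121·0.16 + 144·0.1
 = 0.13 + 1.35 + 3.25 + 9.31 + 11.34 + 19.36 + 14.4
 = 59.14

59.14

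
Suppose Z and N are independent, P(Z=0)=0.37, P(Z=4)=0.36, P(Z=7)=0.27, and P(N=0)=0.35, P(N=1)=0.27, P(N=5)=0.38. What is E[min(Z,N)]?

1.2303

E[min(Z,N)] = Σ_z Σ_n min(z,n) · P(Z=z)P(N=n)
 = 0·0.1295 + 0·0.0999 + 0·0.1406 + 0·0.126 + 1·0.0972 + 4·0.1368 + 0·0.0945 + 1·0.0729 + 5·0.1026
 = 0 + 0 + 0 + 0 + 0.0972 + 0.5472 + 0 + 0.0729 + 0.513
 = 1.2303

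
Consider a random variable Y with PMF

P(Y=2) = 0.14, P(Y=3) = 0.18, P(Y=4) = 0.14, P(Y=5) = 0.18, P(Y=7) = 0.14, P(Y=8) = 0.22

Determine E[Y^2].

29.86

E[Y^2] = Σ y^2·P(Y=y)
 = 4·0.14 + 9·0.18 + 16·0.14 + 25·0.18 + 49·0.14 + 64·0.22
 = 0.56 + 1.62 + 2.24 + 4.5 + 6.86 + 14.08
 = 29.86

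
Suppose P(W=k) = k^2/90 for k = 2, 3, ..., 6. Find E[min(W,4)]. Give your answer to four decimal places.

E[min(W,4)] = Σ min(w,4)·P(W=w)
 = 2·2/45 + 3·1/10 + 4·8/45 + 4·5/18 + 4·2/5
 = 4/45 + 3/10 + 32/45 + 10/9 + 8/5
 = 343/90

3.8111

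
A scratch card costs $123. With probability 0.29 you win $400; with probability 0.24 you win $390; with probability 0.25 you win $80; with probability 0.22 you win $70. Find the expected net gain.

122

E[payout] = 400·0.29 + 390·0.24 + 80·0.25 + 70·0.22
 = 116 + 93.6 + 20 + 15.4
 = 245
Net = 245 - 123 = 122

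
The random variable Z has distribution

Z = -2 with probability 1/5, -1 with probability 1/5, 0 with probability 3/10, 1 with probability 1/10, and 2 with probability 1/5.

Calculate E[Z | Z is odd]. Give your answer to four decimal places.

P(Z is odd) = 1/5 + 1/10 = 3/10.
E[Z | Z is odd] = [(-1)·1/5 + 1·1/10] / (3/10)
 = -1/10 / (3/10)
 = -1/3

-0.3333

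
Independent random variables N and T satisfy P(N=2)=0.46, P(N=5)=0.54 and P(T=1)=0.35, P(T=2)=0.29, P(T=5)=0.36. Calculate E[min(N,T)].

2.2332

E[min(N,T)] = Σ_n Σ_t min(n,t) · P(N=n)P(T=t)
 = 1·0.161 + 2·0.1334 + 2·0.1656 + 1·0.189 + 2·0.1566 + 5·0.1944
 = 0.161 + 0.2668 + 0.3312 + 0.189 + 0.3132 + 0.972
 = 2.2332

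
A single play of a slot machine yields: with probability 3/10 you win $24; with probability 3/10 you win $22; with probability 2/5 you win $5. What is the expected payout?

15.8

E[payout] = 24·3/10 + 22·3/10 + 5·2/5
 = 36/5 + 33/5 + 2
 = 79/5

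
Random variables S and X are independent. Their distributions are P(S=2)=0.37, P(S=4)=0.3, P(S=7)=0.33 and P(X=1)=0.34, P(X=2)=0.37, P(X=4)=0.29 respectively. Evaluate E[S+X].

E[S+X] = Σ_s Σ_x (s+x) · P(S=s)P(X=x)
 = 3·0.1258 + 4·0.1369 + 6·0.1073 + 5·0.102 + 6·0.111 + 8·0.087 + 8·0.1122 + 9·0.1221 + 11·0.0957
 = 0.3774 + 0.5476 + 0.6438 + 0.51 + 0.666 + 0.696 + 0.8976 + 1.0989 + 1.0527
 = 6.49

6.49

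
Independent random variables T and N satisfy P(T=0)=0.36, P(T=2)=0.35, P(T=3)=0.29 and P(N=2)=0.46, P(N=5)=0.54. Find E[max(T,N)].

E[max(T,N)] = Σ_t Σ_n max(t,n) · P(T=t)P(N=n)
 = 2·0.1656 + 5·0.1944 + 2·0.161 + 5·0.189 + 3·0.1334 + 5·0.1566
 = 0.3312 + 0.972 + 0.322 + 0.945 + 0.4002 + 0.783
 = 3.7534

3.7534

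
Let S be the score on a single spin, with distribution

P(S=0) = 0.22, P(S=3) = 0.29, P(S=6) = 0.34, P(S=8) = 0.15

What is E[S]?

E[S] = Σ s·P(S=s)
 = 0·0.22 + 3·0.29 + 6·0.34 + 8·0.15
 = 0 + 0.87 + 2.04 + 1.2
 = 4.11

4.11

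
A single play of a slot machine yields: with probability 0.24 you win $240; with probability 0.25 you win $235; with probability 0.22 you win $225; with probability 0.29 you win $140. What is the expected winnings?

206.45

E[payout] = 240·0.24 + 235·0.25 + 225·0.22 + 140·0.29
 = 57.6 + 58.75 + 49.5 + 40.6
 = 206.45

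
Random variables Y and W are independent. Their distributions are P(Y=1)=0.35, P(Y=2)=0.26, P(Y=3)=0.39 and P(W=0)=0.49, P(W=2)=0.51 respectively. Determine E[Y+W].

3.06

E[Y+W] = Σ_y Σ_w (y+w) · P(Y=y)P(W=w)
 = 1·0.1715 + 3·0.1785 + 2·0.1274 + 4·0.1326 + 3·0.1911 + 5·0.1989
 = 0.1715 + 0.5355 + 0.2548 + 0.5304 + 0.5733 + 0.9945
 = 3.06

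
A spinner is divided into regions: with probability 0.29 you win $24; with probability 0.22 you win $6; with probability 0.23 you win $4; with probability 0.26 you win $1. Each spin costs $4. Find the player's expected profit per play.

5.46

E[payout] = 24·0.29 + 6·0.22 + 4·0.23 + 1·0.26
 = 6.96 + 1.32 + 0.92 + 0.26
 = 9.46
Net = 9.46 - 4 = 5.46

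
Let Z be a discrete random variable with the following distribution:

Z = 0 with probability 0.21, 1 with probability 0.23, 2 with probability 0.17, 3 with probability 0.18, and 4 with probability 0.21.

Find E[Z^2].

5.89

E[Z^2] = Σ z^2·P(Z=z)
 = 0·0.21 + 1·0.23 + 4·0.17 + 9·0.18 + 16·0.21
 = 0 + 0.23 + 0.68 + 1.62 + 3.36
 = 5.89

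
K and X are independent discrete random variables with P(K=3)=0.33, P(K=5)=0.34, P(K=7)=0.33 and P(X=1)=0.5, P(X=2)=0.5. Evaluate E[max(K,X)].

5

E[max(K,X)] = Σ_k Σ_x max(k,x) · P(K=k)P(X=x)
 = 3·0.165 + 3·0.165 + 5·0.17 + 5·0.17 + 7·0.165 + 7·0.165
 = 0.495 + 0.495 + 0.85 + 0.85 + 1.155 + 1.155
 = 5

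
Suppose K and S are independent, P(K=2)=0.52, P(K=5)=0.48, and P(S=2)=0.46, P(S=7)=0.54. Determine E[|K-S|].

E[|K-S|] = Σ_k Σ_s |k-s| · P(K=k)P(S=s)
 = 0·0.2392 + 5·0.2808 + 3·0.2208 + 2·0.2592
 = 0 + 1.404 + 0.6624 + 0.5184
 = 2.5848

2.5848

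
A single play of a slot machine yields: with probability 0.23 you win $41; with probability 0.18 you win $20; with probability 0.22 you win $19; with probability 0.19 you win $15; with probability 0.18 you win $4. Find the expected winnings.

20.78

E[payout] = 41·0.23 + 20·0.18 + 19·0.22 + 15·0.19 + 4·0.18
 = 9.43 + 3.6 + 4.18 + 2.85 + 0.72
 = 20.78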